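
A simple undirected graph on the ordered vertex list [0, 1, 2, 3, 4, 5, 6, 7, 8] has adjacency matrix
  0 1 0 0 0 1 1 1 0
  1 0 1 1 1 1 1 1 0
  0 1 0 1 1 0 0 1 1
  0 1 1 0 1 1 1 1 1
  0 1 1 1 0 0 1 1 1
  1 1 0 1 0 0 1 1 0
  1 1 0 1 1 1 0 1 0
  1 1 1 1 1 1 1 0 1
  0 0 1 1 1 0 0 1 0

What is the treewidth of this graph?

A width-4 tree decomposition is:
Bags: B1 = {1, 3, 4, 6, 7}  B2 = {1, 3, 5, 6, 7}  B3 = {0, 1, 5, 6, 7}  B4 = {1, 2, 3, 4, 7}  B5 = {2, 3, 4, 7, 8}
Tree: B1–B2, B2–B3, B1–B4, B4–B5
Every bag has size at most 5, so the width is 5 − 1 = 4 and tw(G) ≤ 4. For the lower bound, the 5 vertices {2, 3, 4, 7, 8} are pairwise adjacent, and any tree decomposition puts a clique entirely inside one bag — forcing width ≥ 4. The upper and lower bounds meet at 4, so that is the treewidth.

4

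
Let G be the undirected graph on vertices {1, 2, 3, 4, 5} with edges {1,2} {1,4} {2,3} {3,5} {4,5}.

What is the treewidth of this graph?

2

A width-2 tree decomposition is:
Bags: B1 = {3, 4, 5}  B2 = {2, 3, 4}  B3 = {1, 2, 4}
Tree: B1–B2, B2–B3
Every bag has size at most 3, so the width is 3 − 1 = 2 and tw(G) ≤ 2. For the lower bound, G contains the cycle 4–5–3–2–1–4, so G is not a forest; only forests have treewidth ≤ 1, hence tw(G) ≥ 2. Hence tw(G) = 2 exactly.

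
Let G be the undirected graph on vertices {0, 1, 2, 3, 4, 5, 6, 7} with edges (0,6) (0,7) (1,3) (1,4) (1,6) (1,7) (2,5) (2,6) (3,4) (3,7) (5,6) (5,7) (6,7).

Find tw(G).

2

A width-2 tree decomposition is:
Bags: B1 = {1, 6, 7}  B2 = {5, 6, 7}  B3 = {0, 6, 7}  B4 = {2, 5, 6}  B5 = {1, 3, 7}  B6 = {1, 3, 4}
Tree: B1–B2, B2–B3, B2–B4, B1–B5, B5–B6
The largest bag has 3 vertices, giving width 2; this decomposition certifies tw(G) ≤ 2. Conversely, {1, 3, 4} is a clique of size 3, and the vertices of any clique must share a bag in every tree decomposition; so some bag has ≥ 3 vertices and tw(G) ≥ 2. The upper and lower bounds meet at 2, so that is the treewidth.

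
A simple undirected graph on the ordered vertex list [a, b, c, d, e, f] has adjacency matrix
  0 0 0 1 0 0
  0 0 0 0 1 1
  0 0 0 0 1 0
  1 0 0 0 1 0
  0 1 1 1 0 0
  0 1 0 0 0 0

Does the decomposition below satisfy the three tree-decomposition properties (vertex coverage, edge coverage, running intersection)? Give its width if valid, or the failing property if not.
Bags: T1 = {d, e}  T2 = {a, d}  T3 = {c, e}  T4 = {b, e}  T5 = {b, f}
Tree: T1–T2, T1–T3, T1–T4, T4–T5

Vertex coverage: the bags together contain {a, b, c, d, e, f}, the full vertex set. Edge coverage: each edge of G has both endpoints in at least one bag. Running intersection: for every vertex, the bags containing it form a connected subtree. All three properties hold, so this is a valid tree decomposition of width max|bag| − 1 = 1, and hence tw(G) ≤ 1.

Yes; width 1.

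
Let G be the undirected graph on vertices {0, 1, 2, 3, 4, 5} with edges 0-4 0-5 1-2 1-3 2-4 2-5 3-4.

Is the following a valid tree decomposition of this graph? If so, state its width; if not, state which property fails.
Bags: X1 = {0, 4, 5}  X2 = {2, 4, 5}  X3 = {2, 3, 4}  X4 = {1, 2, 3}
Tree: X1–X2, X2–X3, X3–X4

Checking the three conditions: (i) the bags cover all of {0, 1, 2, 3, 4, 5}; (ii) for each edge, some bag contains both endpoints; (iii) the bags containing any fixed vertex form a subtree. All hold, so the decomposition is valid with width 3 − 1 = 2.

Yes; width 2.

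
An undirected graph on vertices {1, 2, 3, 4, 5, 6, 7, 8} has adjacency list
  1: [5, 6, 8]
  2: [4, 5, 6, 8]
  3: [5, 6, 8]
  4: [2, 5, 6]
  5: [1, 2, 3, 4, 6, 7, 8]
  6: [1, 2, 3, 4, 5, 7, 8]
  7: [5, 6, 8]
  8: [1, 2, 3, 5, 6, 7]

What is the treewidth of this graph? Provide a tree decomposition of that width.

Every bag has size at most 4, so the width is 4 − 1 = 3 and tw(G) ≤ 3. For the lower bound, the 4 vertices {1, 5, 6, 8} are pairwise adjacent, and any tree decomposition puts a clique entirely inside one bag — forcing width ≥ 3. Therefore the treewidth is 3.

Treewidth 3.
One optimal decomposition is:
Bags: B1 = {5, 6, 7, 8}  B2 = {3, 5, 6, 8}  B3 = {2, 5, 6, 8}  B4 = {1, 5, 6, 8}  B5 = {2, 4, 5, 6}
Tree: B1–B2, B2–B3, B3–B4, B3–B5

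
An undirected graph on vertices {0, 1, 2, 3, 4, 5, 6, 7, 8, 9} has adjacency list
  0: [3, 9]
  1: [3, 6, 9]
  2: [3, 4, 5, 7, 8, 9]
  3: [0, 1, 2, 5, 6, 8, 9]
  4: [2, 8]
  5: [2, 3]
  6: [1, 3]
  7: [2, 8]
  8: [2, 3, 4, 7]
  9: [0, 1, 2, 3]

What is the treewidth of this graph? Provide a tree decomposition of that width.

Treewidth 2.
One optimal decomposition is:
Bags: B1 = {2, 3, 9}  B2 = {2, 3, 8}  B3 = {2, 7, 8}  B4 = {2, 4, 8}  B5 = {1, 3, 9}  B6 = {0, 3, 9}  B7 = {2, 3, 5}  B8 = {1, 3, 6}
Tree: B1–B2, B2–B3, B2–B4, B1–B5, B5–B6, B2–B7, B5–B8

Each bag holds 3 vertices, so the decomposition has width 2, which upper-bounds the treewidth. On the other hand G contains the 3-clique {0, 3, 9}. A clique must lie in a single bag of any decomposition, so no decomposition can have width below 2. Combining the bounds, tw(G) = 2.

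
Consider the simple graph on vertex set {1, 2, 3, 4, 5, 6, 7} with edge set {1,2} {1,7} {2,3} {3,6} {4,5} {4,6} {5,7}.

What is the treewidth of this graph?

A width-2 tree decomposition is:
Bags: B1 = {1, 2, 3}  B2 = {1, 3, 7}  B3 = {3, 5, 7}  B4 = {3, 4, 5}  B5 = {3, 4, 6}
Tree: B1–B2, B2–B3, B3–B4, B4–B5
The largest bag has 3 vertices, giving width 2; this decomposition certifies tw(G) ≤ 2. For the lower bound, G contains the cycle 3–2–1–7–5–4–6–3, so G is not a forest; only forests have treewidth ≤ 1, hence tw(G) ≥ 2. Hence tw(G) = 2 exactly.

2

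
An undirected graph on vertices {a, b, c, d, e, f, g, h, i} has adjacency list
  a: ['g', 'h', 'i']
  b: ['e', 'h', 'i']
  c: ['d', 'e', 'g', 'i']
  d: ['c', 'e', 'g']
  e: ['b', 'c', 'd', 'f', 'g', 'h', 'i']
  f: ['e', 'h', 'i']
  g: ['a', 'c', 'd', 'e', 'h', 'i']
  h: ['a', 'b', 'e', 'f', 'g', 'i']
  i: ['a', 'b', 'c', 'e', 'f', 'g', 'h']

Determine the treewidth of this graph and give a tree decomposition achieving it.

Every bag has size at most 4, so the width is 4 − 1 = 3 and tw(G) ≤ 3. Conversely, {c, d, e, g} is a clique of size 4, and the vertices of any clique must share a bag in every tree decomposition; so some bag has ≥ 4 vertices and tw(G) ≥ 3. Combining the bounds, tw(G) = 3.

Treewidth 3.
One such decomposition:
Bags: B1 = {c, e, g, i}  B2 = {e, g, h, i}  B3 = {c, d, e, g}  B4 = {e, f, h, i}  B5 = {a, g, h, i}  B6 = {b, e, h, i}
Tree: B1–B2, B1–B3, B2–B4, B2–B5, B2–B6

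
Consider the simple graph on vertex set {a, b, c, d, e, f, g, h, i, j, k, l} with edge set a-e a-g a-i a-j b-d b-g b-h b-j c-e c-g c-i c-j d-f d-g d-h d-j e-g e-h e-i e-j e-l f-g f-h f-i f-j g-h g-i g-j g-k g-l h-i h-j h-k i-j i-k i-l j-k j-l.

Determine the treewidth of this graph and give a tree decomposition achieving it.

The largest bag has 5 vertices, giving width 4; this decomposition certifies tw(G) ≤ 4. For the lower bound, the 5 vertices {d, f, g, h, j} are pairwise adjacent, and any tree decomposition puts a clique entirely inside one bag — forcing width ≥ 4. Combining the bounds, tw(G) = 4.

Treewidth 4.
Bags: B1 = {a, e, g, i, j}  B2 = {e, g, h, i, j}  B3 = {f, g, h, i, j}  B4 = {c, e, g, i, j}  B5 = {g, h, i, j, k}  B6 = {e, g, i, j, l}  B7 = {d, f, g, h, j}  B8 = {b, d, g, h, j}
Tree: B1–B2, B2–B3, B2–B4, B2–B5, B2–B6, B3–B7, B7–B8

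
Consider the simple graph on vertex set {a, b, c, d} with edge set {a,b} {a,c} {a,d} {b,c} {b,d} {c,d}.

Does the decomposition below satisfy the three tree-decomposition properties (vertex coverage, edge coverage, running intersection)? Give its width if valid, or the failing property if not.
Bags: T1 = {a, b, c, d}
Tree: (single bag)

Yes; width 3.

Vertex coverage: the bags together contain {a, b, c, d}, the full vertex set. Edge coverage: each edge of G has both endpoints in at least one bag. Running intersection: for every vertex, the bags containing it form a connected subtree. All three properties hold, so this is a valid tree decomposition of width max|bag| − 1 = 3, and hence tw(G) ≤ 3.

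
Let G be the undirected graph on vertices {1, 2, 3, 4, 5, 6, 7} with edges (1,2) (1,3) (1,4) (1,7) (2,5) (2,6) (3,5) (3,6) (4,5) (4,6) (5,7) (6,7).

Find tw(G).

A width-3 tree decomposition is:
Bags: B1 = {1, 3, 5, 6}  B2 = {1, 2, 5, 6}  B3 = {1, 4, 5, 6}  B4 = {1, 5, 6, 7}
Tree: B1–B2, B2–B3, B3–B4
The largest bag has 4 vertices, giving width 3; this decomposition certifies tw(G) ≤ 3. For the lower bound: the 4 vertex sets {3,6}, {1,2}, {5}, {4} are disjoint, each induces a connected subgraph, and every pair is joined by at least one edge of G. Contracting each set to a single vertex therefore yields K_{4} as a minor, and since treewidth is minor-monotone, tw(G) ≥ tw(K_{4}) = 3. Combining the bounds, tw(G) = 3.

3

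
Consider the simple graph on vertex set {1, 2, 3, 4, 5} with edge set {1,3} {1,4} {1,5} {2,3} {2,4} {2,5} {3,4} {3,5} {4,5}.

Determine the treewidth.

3

A width-3 tree decomposition is:
Bags: B1 = {2, 3, 4, 5}  B2 = {1, 3, 4, 5}
Tree: B1–B2
Each bag holds 4 vertices, so the decomposition has width 3, which upper-bounds the treewidth. For the lower bound, the 4 vertices {1, 3, 4, 5} are pairwise adjacent, and any tree decomposition puts a clique entirely inside one bag — forcing width ≥ 3. Hence tw(G) = 3 exactly.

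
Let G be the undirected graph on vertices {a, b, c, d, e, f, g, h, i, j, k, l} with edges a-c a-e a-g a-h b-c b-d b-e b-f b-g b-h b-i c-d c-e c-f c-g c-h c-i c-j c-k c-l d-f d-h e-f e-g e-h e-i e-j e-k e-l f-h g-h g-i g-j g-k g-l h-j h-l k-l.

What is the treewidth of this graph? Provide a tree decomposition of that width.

Treewidth 4.
One optimal decomposition is:
Bags: B1 = {c, e, g, h, l}  B2 = {b, c, e, g, h}  B3 = {c, e, g, k, l}  B4 = {b, c, e, g, i}  B5 = {c, e, g, h, j}  B6 = {a, c, e, g, h}  B7 = {b, c, e, f, h}  B8 = {b, c, d, f, h}
Tree: B1–B2, B1–B3, B2–B4, B2–B5, B5–B6, B2–B7, B7–B8

The largest bag has 5 vertices, giving width 4; this decomposition certifies tw(G) ≤ 4. For the lower bound, the 5 vertices {b, c, d, f, h} are pairwise adjacent, and any tree decomposition puts a clique entirely inside one bag — forcing width ≥ 4. The upper and lower bounds meet at 4, so that is the treewidth.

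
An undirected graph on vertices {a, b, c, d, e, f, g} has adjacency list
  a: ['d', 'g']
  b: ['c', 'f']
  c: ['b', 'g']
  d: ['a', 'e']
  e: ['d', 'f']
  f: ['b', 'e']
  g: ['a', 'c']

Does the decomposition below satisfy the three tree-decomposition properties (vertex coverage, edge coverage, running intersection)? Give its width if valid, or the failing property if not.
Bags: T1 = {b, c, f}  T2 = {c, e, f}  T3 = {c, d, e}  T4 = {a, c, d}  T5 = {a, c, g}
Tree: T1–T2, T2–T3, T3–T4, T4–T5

Vertex coverage: the bags together contain {a, b, c, d, e, f, g}, the full vertex set. Edge coverage: each edge of G has both endpoints in at least one bag. Running intersection: for every vertex, the bags containing it form a connected subtree. All three properties hold, so this is a valid tree decomposition of width max|bag| − 1 = 2, and hence tw(G) ≤ 2.

Yes; width 2.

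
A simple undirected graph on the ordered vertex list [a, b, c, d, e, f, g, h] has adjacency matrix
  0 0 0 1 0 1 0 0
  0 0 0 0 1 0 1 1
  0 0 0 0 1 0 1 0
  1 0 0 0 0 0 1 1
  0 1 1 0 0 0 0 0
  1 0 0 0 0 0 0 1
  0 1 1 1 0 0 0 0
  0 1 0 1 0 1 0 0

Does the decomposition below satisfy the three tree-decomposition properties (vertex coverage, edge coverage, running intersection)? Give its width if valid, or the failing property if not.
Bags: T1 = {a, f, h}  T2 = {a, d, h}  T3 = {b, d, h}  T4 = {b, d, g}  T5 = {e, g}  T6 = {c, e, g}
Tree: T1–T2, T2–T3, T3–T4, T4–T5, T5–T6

No — edge (b,e) lies in no bag.

A tree decomposition must satisfy three properties: every vertex lies in some bag; for every edge, both endpoints lie together in some bag; and for every vertex, the bags containing it form a connected subtree. Here edge (b,e) lies in no bag, so the decomposition is invalid.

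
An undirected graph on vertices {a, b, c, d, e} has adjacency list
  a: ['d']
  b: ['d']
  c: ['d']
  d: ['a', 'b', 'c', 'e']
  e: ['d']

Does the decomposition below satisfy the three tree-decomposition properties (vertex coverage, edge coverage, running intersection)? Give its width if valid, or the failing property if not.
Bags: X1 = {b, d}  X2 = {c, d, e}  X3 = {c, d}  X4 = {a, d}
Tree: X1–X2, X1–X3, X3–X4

A tree decomposition must satisfy three properties: every vertex lies in some bag; for every edge, both endpoints lie together in some bag; and for every vertex, the bags containing it form a connected subtree. Here bags containing vertex c are not connected in the tree, so the decomposition is invalid.

No — bags containing vertex c are not connected in the tree.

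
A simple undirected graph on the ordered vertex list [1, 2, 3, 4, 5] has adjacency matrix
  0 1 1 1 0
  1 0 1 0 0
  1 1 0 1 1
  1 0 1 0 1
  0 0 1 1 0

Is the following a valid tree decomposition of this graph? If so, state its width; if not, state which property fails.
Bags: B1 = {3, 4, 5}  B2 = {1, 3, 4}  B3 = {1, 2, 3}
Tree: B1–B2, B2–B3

Yes; width 2.

Vertex coverage: the bags together contain {1, 2, 3, 4, 5}, the full vertex set. Edge coverage: each edge of G has both endpoints in at least one bag. Running intersection: for every vertex, the bags containing it form a connected subtree. All three properties hold, so this is a valid tree decomposition of width max|bag| − 1 = 2, and hence tw(G) ≤ 2.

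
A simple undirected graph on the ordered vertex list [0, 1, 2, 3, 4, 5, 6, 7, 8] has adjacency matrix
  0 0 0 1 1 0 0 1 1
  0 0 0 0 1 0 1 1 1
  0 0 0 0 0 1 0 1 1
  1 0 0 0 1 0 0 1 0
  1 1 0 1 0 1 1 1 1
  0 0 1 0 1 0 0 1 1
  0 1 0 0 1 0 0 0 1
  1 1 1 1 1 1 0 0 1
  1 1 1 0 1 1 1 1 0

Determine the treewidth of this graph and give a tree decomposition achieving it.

Each bag holds 4 vertices, so the decomposition has width 3, which upper-bounds the treewidth. For the lower bound, the 4 vertices {2, 5, 7, 8} are pairwise adjacent, and any tree decomposition puts a clique entirely inside one bag — forcing width ≥ 3. Therefore the treewidth is 3.

Treewidth 3.
One such decomposition:
Bags: B1 = {1, 4, 7, 8}  B2 = {4, 5, 7, 8}  B3 = {0, 4, 7, 8}  B4 = {0, 3, 4, 7}  B5 = {2, 5, 7, 8}  B6 = {1, 4, 6, 8}
Tree: B1–B2, B1–B3, B3–B4, B2–B5, B1–B6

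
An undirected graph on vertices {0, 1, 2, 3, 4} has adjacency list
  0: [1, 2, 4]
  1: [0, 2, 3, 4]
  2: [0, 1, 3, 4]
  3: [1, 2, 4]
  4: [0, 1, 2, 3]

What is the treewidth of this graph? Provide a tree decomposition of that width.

The largest bag has 4 vertices, giving width 3; this decomposition certifies tw(G) ≤ 3. Conversely, {0, 1, 2, 4} is a clique of size 4, and the vertices of any clique must share a bag in every tree decomposition; so some bag has ≥ 4 vertices and tw(G) ≥ 3. Therefore the treewidth is 3.

Treewidth 3.
Bags: B1 = {1, 2, 3, 4}  B2 = {0, 1, 2, 4}
Tree: B1–B2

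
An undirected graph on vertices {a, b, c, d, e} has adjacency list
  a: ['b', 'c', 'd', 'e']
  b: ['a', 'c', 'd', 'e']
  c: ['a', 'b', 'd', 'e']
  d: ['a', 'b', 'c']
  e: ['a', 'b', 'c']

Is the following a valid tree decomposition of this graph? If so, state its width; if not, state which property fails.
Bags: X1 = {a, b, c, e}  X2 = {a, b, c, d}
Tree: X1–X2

Checking the three conditions: (i) the bags cover all of {a, b, c, d, e}; (ii) for each edge, some bag contains both endpoints; (iii) the bags containing any fixed vertex form a subtree. All hold, so the decomposition is valid with width 4 − 1 = 3.

Yes; width 3.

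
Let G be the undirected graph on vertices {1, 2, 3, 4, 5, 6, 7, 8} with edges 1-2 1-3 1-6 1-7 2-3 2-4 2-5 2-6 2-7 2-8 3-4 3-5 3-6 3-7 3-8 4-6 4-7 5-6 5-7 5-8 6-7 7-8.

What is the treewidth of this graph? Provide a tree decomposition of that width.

The largest bag has 5 vertices, giving width 4; this decomposition certifies tw(G) ≤ 4. On the other hand G contains the 5-clique {2, 3, 5, 7, 8}. A clique must lie in a single bag of any decomposition, so no decomposition can have width below 4. Therefore the treewidth is 4.

Treewidth 4.
Bags: B1 = {2, 3, 5, 7, 8}  B2 = {2, 3, 5, 6, 7}  B3 = {1, 2, 3, 6, 7}  B4 = {2, 3, 4, 6, 7}
Tree: B1–B2, B2–B3, B2–B4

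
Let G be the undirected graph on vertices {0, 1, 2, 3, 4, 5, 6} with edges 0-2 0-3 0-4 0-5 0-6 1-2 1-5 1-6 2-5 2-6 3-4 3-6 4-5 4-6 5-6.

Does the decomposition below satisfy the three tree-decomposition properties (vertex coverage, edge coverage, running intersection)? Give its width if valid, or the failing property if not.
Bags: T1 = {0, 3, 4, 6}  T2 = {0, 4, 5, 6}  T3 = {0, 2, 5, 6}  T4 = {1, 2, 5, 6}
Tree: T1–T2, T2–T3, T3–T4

Yes; width 3.

Every vertex of G appears in some bag (union = {0, 1, 2, 3, 4, 5, 6}); every edge is covered by a bag; and for each vertex v the set of bags containing v is connected in the bag tree. The decomposition is therefore valid. The largest bag has 4 vertices, so the width is 3.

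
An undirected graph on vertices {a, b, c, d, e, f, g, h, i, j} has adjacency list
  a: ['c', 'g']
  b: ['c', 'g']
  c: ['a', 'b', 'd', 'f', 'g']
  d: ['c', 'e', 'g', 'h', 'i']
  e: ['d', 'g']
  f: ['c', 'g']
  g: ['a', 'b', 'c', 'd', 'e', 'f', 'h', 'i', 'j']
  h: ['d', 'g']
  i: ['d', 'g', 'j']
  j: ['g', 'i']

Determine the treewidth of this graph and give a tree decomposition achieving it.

Treewidth 2.
One optimal decomposition is:
Bags: B1 = {d, g, i}  B2 = {g, i, j}  B3 = {c, d, g}  B4 = {c, f, g}  B5 = {a, c, g}  B6 = {d, e, g}  B7 = {b, c, g}  B8 = {d, g, h}
Tree: B1–B2, B1–B3, B3–B4, B3–B5, B3–B6, B5–B7, B1–B8

Each bag holds 3 vertices, so the decomposition has width 2, which upper-bounds the treewidth. For the lower bound, the 3 vertices {d, e, g} are pairwise adjacent, and any tree decomposition puts a clique entirely inside one bag — forcing width ≥ 2. The upper and lower bounds meet at 2, so that is the treewidth.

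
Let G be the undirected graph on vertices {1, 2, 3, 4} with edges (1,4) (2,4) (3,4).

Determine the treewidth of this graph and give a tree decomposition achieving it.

Treewidth 1.
One optimal decomposition is:
Bags: B1 = {1, 4}  B2 = {2, 4}  B3 = {3, 4}
Tree: B1–B2, B2–B3

Each bag holds 2 vertices, so the decomposition has width 1, which upper-bounds the treewidth. Any graph with an edge has treewidth ≥ 1, and G has the edge 1–4. The upper and lower bounds meet at 1, so that is the treewidth.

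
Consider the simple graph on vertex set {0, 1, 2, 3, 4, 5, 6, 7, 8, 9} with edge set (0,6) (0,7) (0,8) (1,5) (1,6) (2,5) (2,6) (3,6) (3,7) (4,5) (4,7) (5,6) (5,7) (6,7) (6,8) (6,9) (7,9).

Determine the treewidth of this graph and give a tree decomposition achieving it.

Treewidth 2.
One optimal decomposition is:
Bags: B1 = {5, 6, 7}  B2 = {4, 5, 7}  B3 = {6, 7, 9}  B4 = {3, 6, 7}  B5 = {1, 5, 6}  B6 = {2, 5, 6}  B7 = {0, 6, 7}  B8 = {0, 6, 8}
Tree: B1–B2, B1–B3, B1–B4, B1–B5, B1–B6, B4–B7, B7–B8

Each bag holds 3 vertices, so the decomposition has width 2, which upper-bounds the treewidth. Conversely, {4, 5, 7} is a clique of size 3, and the vertices of any clique must share a bag in every tree decomposition; so some bag has ≥ 3 vertices and tw(G) ≥ 2. Hence tw(G) = 2 exactly.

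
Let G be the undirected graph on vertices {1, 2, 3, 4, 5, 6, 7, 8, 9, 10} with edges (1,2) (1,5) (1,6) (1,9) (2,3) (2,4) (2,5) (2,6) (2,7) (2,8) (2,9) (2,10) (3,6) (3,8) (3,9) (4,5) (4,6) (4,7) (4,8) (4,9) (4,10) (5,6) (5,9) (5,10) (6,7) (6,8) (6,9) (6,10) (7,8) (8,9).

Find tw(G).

4

A width-4 tree decomposition is:
Bags: B1 = {2, 4, 6, 8, 9}  B2 = {2, 4, 6, 7, 8}  B3 = {2, 4, 5, 6, 9}  B4 = {2, 4, 5, 6, 10}  B5 = {2, 3, 6, 8, 9}  B6 = {1, 2, 5, 6, 9}
Tree: B1–B2, B1–B3, B3–B4, B1–B5, B3–B6
Each bag holds 5 vertices, so the decomposition has width 4, which upper-bounds the treewidth. On the other hand G contains the 5-clique {1, 2, 5, 6, 9}. A clique must lie in a single bag of any decomposition, so no decomposition can have width below 4. Hence tw(G) = 4 exactly.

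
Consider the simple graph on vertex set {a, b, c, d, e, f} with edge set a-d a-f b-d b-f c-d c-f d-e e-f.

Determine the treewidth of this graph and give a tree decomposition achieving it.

Treewidth 2.
One such decomposition:
Bags: B1 = {a, d, f}  B2 = {d, e, f}  B3 = {c, d, f}  B4 = {b, d, f}
Tree: B1–B2, B2–B3, B3–B4

The largest bag has 3 vertices, giving width 2; this decomposition certifies tw(G) ≤ 2. For the lower bound, G contains the cycle f–a–d–e–f, so G is not a forest; only forests have treewidth ≤ 1, hence tw(G) ≥ 2. Therefore the treewidth is 2.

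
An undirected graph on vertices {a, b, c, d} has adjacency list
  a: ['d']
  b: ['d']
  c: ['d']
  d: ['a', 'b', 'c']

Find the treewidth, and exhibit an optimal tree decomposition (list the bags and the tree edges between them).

Each bag holds 2 vertices, so the decomposition has width 1, which upper-bounds the treewidth. Since G has at least one edge (e.g. d–c), it is not an edgeless graph, so tw(G) ≥ 1. Combining the bounds, tw(G) = 1.

Treewidth 1.
One such decomposition:
Bags: B1 = {c, d}  B2 = {b, d}  B3 = {a, d}
Tree: B1–B2, B2–B3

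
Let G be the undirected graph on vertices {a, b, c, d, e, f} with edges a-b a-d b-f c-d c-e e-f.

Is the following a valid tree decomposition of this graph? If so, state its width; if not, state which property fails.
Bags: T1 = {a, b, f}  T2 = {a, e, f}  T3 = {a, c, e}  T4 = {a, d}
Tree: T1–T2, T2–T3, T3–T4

No — edge (c,d) lies in no bag.

A tree decomposition must satisfy three properties: every vertex lies in some bag; for every edge, both endpoints lie together in some bag; and for every vertex, the bags containing it form a connected subtree. Here edge (c,d) lies in no bag, so the decomposition is invalid.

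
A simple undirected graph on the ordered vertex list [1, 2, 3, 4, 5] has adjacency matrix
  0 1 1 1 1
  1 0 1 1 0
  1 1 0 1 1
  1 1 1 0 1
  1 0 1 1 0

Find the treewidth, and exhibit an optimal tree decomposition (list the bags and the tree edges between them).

Treewidth 3.
One such decomposition:
Bags: B1 = {1, 3, 4, 5}  B2 = {1, 2, 3, 4}
Tree: B1–B2

Every bag has size at most 4, so the width is 4 − 1 = 3 and tw(G) ≤ 3. On the other hand G contains the 4-clique {1, 2, 3, 4}. A clique must lie in a single bag of any decomposition, so no decomposition can have width below 3. The upper and lower bounds meet at 3, so that is the treewidth.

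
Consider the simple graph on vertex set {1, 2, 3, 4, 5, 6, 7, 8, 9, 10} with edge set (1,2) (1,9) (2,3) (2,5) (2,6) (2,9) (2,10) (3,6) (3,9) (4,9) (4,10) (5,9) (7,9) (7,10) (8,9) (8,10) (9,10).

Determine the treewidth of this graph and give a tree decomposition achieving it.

The largest bag has 3 vertices, giving width 2; this decomposition certifies tw(G) ≤ 2. For the lower bound, the 3 vertices {8, 9, 10} are pairwise adjacent, and any tree decomposition puts a clique entirely inside one bag — forcing width ≥ 2. Hence tw(G) = 2 exactly.

Treewidth 2.
Bags: B1 = {2, 9, 10}  B2 = {2, 3, 9}  B3 = {1, 2, 9}  B4 = {2, 5, 9}  B5 = {7, 9, 10}  B6 = {2, 3, 6}  B7 = {4, 9, 10}  B8 = {8, 9, 10}
Tree: B1–B2, B2–B3, B3–B4, B1–B5, B2–B6, B1–B7, B1–B8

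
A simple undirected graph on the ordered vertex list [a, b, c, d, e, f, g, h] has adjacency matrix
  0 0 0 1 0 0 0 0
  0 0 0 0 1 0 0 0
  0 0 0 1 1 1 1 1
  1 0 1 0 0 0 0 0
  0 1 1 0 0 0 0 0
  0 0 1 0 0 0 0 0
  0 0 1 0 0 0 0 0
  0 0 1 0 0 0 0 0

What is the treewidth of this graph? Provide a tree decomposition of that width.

Treewidth 1.
One such decomposition:
Bags: B1 = {c, d}  B2 = {c, g}  B3 = {c, h}  B4 = {c, e}  B5 = {a, d}  B6 = {b, e}  B7 = {c, f}
Tree: B1–B2, B2–B3, B2–B4, B1–B5, B4–B6, B4–B7

The largest bag has 2 vertices, giving width 1; this decomposition certifies tw(G) ≤ 1. Since G has at least one edge (e.g. c–d), it is not an edgeless graph, so tw(G) ≥ 1. The upper and lower bounds meet at 1, so that is the treewidth.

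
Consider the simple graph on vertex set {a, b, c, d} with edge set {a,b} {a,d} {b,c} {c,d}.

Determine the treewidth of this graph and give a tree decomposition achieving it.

Treewidth 2.
One such decomposition:
Bags: B1 = {a, c, d}  B2 = {a, b, c}
Tree: B1–B2

The largest bag has 3 vertices, giving width 2; this decomposition certifies tw(G) ≤ 2. The edges a–d–c–b–a form a cycle, so G is not a tree and its treewidth is at least 2. Therefore the treewidth is 2.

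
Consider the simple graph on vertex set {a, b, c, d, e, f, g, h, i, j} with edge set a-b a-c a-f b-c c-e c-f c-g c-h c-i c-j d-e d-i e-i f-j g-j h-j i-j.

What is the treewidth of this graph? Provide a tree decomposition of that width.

Each bag holds 3 vertices, so the decomposition has width 2, which upper-bounds the treewidth. Conversely, {d, e, i} is a clique of size 3, and the vertices of any clique must share a bag in every tree decomposition; so some bag has ≥ 3 vertices and tw(G) ≥ 2. The upper and lower bounds meet at 2, so that is the treewidth.

Treewidth 2.
One optimal decomposition is:
Bags: B1 = {a, c, f}  B2 = {a, b, c}  B3 = {c, f, j}  B4 = {c, i, j}  B5 = {c, e, i}  B6 = {d, e, i}  B7 = {c, g, j}  B8 = {c, h, j}
Tree: B1–B2, B1–B3, B3–B4, B4–B5, B5–B6, B3–B7, B3–B8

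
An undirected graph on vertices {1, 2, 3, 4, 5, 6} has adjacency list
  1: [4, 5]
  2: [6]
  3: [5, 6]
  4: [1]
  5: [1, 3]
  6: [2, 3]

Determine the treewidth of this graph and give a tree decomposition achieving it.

Every bag has size at most 2, so the width is 2 − 1 = 1 and tw(G) ≤ 1. Since G has at least one edge (e.g. 2–6), it is not an edgeless graph, so tw(G) ≥ 1. The upper and lower bounds meet at 1, so that is the treewidth.

Treewidth 1.
One such decomposition:
Bags: B1 = {2, 6}  B2 = {3, 6}  B3 = {3, 5}  B4 = {1, 5}  B5 = {1, 4}
Tree: B1–B2, B2–B3, B3–B4, B4–B5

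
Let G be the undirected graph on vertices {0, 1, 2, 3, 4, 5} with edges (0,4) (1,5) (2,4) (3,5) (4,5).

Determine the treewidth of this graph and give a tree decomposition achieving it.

Treewidth 1.
One optimal decomposition is:
Bags: B1 = {1, 5}  B2 = {4, 5}  B3 = {3, 5}  B4 = {0, 4}  B5 = {2, 4}
Tree: B1–B2, B2–B3, B2–B4, B4–B5

Each bag holds 2 vertices, so the decomposition has width 1, which upper-bounds the treewidth. G has an edge, so its treewidth is at least 1. Combining the bounds, tw(G) = 1.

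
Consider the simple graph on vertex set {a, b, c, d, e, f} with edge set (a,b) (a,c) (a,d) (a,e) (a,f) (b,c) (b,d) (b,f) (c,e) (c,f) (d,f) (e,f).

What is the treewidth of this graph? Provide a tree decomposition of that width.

Treewidth 3.
One such decomposition:
Bags: B1 = {a, b, d, f}  B2 = {a, b, c, f}  B3 = {a, c, e, f}
Tree: B1–B2, B2–B3

Each bag holds 4 vertices, so the decomposition has width 3, which upper-bounds the treewidth. On the other hand G contains the 4-clique {a, b, d, f}. A clique must lie in a single bag of any decomposition, so no decomposition can have width below 3. The upper and lower bounds meet at 3, so that is the treewidth.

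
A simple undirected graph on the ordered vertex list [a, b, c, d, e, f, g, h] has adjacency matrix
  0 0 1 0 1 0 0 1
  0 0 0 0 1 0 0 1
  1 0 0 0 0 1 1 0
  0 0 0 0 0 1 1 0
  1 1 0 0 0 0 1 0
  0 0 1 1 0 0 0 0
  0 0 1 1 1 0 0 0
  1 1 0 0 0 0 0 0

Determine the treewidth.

2

A width-2 tree decomposition is:
Bags: B1 = {d, f, g}  B2 = {c, f, g}  B3 = {c, e, g}  B4 = {a, c, e}  B5 = {a, b, e}  B6 = {a, b, h}
Tree: B1–B2, B2–B3, B3–B4, B4–B5, B5–B6
Each bag holds 3 vertices, so the decomposition has width 2, which upper-bounds the treewidth. For the lower bound, G contains the cycle d–f–c–g–d, so G is not a forest; only forests have treewidth ≤ 1, hence tw(G) ≥ 2. The upper and lower bounds meet at 2, so that is the treewidth.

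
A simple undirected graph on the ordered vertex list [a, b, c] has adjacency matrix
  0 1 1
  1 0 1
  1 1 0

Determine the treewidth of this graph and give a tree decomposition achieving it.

A single bag containing all 3 vertices is trivially a valid decomposition of width 2. For the lower bound, the 3 vertices {a, b, c} are pairwise adjacent, and any tree decomposition puts a clique entirely inside one bag — forcing width ≥ 2. Hence tw(G) = 2 exactly.

Treewidth 2.
Bags: B1 = {a, b, c}
Tree: (single bag)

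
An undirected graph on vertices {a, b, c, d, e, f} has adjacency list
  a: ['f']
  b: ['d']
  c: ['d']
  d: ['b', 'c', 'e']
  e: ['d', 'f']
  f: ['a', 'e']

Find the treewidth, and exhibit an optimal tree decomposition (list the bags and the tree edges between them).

Treewidth 1.
One such decomposition:
Bags: B1 = {e, f}  B2 = {d, e}  B3 = {a, f}  B4 = {c, d}  B5 = {b, d}
Tree: B1–B2, B1–B3, B2–B4, B2–B5

The largest bag has 2 vertices, giving width 1; this decomposition certifies tw(G) ≤ 1. G has an edge, so its treewidth is at least 1. Combining the bounds, tw(G) = 1.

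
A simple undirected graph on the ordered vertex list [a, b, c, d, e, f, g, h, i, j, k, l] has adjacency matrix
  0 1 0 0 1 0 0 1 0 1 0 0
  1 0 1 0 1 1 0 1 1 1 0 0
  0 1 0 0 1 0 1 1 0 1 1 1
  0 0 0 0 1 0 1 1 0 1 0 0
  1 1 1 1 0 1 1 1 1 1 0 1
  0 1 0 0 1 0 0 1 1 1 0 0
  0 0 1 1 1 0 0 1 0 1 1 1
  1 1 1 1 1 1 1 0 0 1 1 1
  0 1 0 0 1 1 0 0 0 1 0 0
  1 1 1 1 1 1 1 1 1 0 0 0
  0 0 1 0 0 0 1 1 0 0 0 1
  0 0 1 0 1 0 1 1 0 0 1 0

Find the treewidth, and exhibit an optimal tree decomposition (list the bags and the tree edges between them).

Treewidth 4.
Bags: B1 = {c, e, g, h, j}  B2 = {b, c, e, h, j}  B3 = {c, e, g, h, l}  B4 = {b, e, f, h, j}  B5 = {d, e, g, h, j}  B6 = {a, b, e, h, j}  B7 = {b, e, f, i, j}  B8 = {c, g, h, k, l}
Tree: B1–B2, B1–B3, B2–B4, B1–B5, B2–B6, B4–B7, B3–B8

Each bag holds 5 vertices, so the decomposition has width 4, which upper-bounds the treewidth. On the other hand G contains the 5-clique {d, e, g, h, j}. A clique must lie in a single bag of any decomposition, so no decomposition can have width below 4. Combining the bounds, tw(G) = 4.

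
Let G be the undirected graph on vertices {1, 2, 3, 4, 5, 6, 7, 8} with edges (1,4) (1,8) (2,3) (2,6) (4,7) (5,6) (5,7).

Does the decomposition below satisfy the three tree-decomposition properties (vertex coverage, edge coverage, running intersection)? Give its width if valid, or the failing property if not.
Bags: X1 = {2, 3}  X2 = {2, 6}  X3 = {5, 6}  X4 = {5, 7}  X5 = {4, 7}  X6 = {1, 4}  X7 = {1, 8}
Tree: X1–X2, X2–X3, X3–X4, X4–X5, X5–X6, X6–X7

Checking the three conditions: (i) the bags cover all of {1, 2, 3, 4, 5, 6, 7, 8}; (ii) for each edge, some bag contains both endpoints; (iii) the bags containing any fixed vertex form a subtree. All hold, so the decomposition is valid with width 2 − 1 = 1.

Yes; width 1.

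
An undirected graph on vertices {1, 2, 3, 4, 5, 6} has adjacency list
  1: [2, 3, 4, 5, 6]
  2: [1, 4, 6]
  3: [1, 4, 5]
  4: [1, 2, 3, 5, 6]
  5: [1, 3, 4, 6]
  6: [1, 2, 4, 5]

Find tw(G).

3

A width-3 tree decomposition is:
Bags: B1 = {1, 4, 5, 6}  B2 = {1, 2, 4, 6}  B3 = {1, 3, 4, 5}
Tree: B1–B2, B1–B3
Each bag holds 4 vertices, so the decomposition has width 3, which upper-bounds the treewidth. For the lower bound, the 4 vertices {1, 2, 4, 6} are pairwise adjacent, and any tree decomposition puts a clique entirely inside one bag — forcing width ≥ 3. Combining the bounds, tw(G) = 3.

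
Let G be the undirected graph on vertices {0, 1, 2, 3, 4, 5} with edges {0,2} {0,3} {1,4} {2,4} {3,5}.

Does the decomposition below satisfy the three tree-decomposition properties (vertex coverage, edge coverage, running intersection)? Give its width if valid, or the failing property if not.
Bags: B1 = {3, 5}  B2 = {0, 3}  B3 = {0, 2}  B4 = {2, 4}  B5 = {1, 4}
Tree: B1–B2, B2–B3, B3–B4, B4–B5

Checking the three conditions: (i) the bags cover all of {0, 1, 2, 3, 4, 5}; (ii) for each edge, some bag contains both endpoints; (iii) the bags containing any fixed vertex form a subtree. All hold, so the decomposition is valid with width 2 − 1 = 1.

Yes; width 1.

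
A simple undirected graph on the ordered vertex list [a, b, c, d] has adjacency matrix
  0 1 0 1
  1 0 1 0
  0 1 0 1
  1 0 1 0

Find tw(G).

2

A width-2 tree decomposition is:
Bags: B1 = {b, c, d}  B2 = {a, b, d}
Tree: B1–B2
Every bag has size at most 3, so the width is 3 − 1 = 2 and tw(G) ≤ 2. The edges b–c–d–a–b form a cycle, so G is not a tree and its treewidth is at least 2. The upper and lower bounds meet at 2, so that is the treewidth.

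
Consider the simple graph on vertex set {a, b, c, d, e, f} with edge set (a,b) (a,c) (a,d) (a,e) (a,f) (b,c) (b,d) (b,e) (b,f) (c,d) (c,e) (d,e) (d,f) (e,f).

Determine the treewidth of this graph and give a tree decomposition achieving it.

Treewidth 4.
One optimal decomposition is:
Bags: B1 = {a, b, c, d, e}  B2 = {a, b, d, e, f}
Tree: B1–B2

Every bag has size at most 5, so the width is 5 − 1 = 4 and tw(G) ≤ 4. For the lower bound, the 5 vertices {a, b, c, d, e} are pairwise adjacent, and any tree decomposition puts a clique entirely inside one bag — forcing width ≥ 4. Hence tw(G) = 4 exactly.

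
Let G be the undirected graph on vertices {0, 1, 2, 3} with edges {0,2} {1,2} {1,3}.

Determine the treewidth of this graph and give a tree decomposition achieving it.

The largest bag has 2 vertices, giving width 1; this decomposition certifies tw(G) ≤ 1. G has an edge, so its treewidth is at least 1. Combining the bounds, tw(G) = 1.

Treewidth 1.
Bags: B1 = {1, 2}  B2 = {1, 3}  B3 = {0, 2}
Tree: B1–B2, B1–B3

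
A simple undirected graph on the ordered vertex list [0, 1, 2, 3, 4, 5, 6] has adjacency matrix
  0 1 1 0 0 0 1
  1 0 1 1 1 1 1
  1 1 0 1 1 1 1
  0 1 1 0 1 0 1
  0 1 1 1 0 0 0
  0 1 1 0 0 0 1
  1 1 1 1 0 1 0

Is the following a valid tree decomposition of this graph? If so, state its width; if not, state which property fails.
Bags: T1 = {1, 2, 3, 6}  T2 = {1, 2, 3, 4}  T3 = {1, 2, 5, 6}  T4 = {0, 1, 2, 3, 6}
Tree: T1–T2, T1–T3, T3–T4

No — bags containing vertex 3 are not connected in the tree.

A tree decomposition must satisfy three properties: every vertex lies in some bag; for every edge, both endpoints lie together in some bag; and for every vertex, the bags containing it form a connected subtree. Here bags containing vertex 3 are not connected in the tree, so the decomposition is invalid.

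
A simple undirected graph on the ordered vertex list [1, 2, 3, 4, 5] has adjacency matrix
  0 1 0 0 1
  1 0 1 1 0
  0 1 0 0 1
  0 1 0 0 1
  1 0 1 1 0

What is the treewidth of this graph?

A width-2 tree decomposition is:
Bags: B1 = {2, 4, 5}  B2 = {2, 3, 5}  B3 = {1, 2, 5}
Tree: B1–B2, B2–B3
Every bag has size at most 3, so the width is 3 − 1 = 2 and tw(G) ≤ 2. Since 5–4–2–3–5 is a cycle in G, G is not acyclic. Forests are exactly the graphs of treewidth ≤ 1, so tw(G) ≥ 2. Hence tw(G) = 2 exactly.

2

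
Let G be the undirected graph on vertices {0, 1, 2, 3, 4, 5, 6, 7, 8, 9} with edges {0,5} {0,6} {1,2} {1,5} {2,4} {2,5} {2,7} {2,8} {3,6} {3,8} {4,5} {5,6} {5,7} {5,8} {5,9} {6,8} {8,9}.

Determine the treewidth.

2

A width-2 tree decomposition is:
Bags: B1 = {5, 6, 8}  B2 = {2, 5, 8}  B3 = {2, 5, 7}  B4 = {3, 6, 8}  B5 = {0, 5, 6}  B6 = {2, 4, 5}  B7 = {1, 2, 5}  B8 = {5, 8, 9}
Tree: B1–B2, B2–B3, B1–B4, B1–B5, B3–B6, B3–B7, B1–B8
Each bag holds 3 vertices, so the decomposition has width 2, which upper-bounds the treewidth. Conversely, {3, 6, 8} is a clique of size 3, and the vertices of any clique must share a bag in every tree decomposition; so some bag has ≥ 3 vertices and tw(G) ≥ 2. Hence tw(G) = 2 exactly.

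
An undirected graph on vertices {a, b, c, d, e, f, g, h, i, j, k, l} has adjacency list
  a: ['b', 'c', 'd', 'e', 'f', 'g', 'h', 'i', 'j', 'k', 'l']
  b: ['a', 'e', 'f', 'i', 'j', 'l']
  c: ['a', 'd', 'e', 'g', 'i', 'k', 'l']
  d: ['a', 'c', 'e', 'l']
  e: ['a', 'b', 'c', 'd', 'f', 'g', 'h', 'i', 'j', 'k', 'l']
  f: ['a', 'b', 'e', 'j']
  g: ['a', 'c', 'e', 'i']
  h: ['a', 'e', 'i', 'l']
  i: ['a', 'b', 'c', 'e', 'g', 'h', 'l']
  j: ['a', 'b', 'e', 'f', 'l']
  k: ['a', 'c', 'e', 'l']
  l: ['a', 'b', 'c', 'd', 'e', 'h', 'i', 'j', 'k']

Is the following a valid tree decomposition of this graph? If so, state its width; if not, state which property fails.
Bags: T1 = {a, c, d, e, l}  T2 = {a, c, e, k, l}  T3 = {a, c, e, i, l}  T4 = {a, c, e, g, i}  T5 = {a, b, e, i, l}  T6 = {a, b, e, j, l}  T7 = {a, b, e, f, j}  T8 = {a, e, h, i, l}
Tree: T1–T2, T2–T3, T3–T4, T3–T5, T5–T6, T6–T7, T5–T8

Vertex coverage: the bags together contain {a, b, c, d, e, f, g, h, i, j, k, l}, the full vertex set. Edge coverage: each edge of G has both endpoints in at least one bag. Running intersection: for every vertex, the bags containing it form a connected subtree. All three properties hold, so this is a valid tree decomposition of width max|bag| − 1 = 4, and hence tw(G) ≤ 4.

Yes; width 4.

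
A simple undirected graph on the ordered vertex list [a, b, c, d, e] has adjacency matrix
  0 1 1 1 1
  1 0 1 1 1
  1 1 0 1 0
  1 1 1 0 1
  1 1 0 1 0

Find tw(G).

3

A width-3 tree decomposition is:
Bags: B1 = {a, b, c, d}  B2 = {a, b, d, e}
Tree: B1–B2
The largest bag has 4 vertices, giving width 3; this decomposition certifies tw(G) ≤ 3. For the lower bound, the 4 vertices {a, b, d, e} are pairwise adjacent, and any tree decomposition puts a clique entirely inside one bag — forcing width ≥ 3. The upper and lower bounds meet at 3, so that is the treewidth.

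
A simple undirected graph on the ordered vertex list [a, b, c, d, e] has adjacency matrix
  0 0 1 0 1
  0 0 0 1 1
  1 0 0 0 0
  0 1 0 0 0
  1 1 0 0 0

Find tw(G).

1

A width-1 tree decomposition is:
Bags: B1 = {b, d}  B2 = {b, e}  B3 = {a, e}  B4 = {a, c}
Tree: B1–B2, B2–B3, B3–B4
The largest bag has 2 vertices, giving width 1; this decomposition certifies tw(G) ≤ 1. Since G has at least one edge (e.g. d–b), it is not an edgeless graph, so tw(G) ≥ 1. Therefore the treewidth is 1.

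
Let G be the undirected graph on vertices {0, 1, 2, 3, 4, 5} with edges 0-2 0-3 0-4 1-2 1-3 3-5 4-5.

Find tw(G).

2

A width-2 tree decomposition is:
Bags: B1 = {0, 1, 2}  B2 = {0, 1, 3}  B3 = {0, 3, 4}  B4 = {3, 4, 5}
Tree: B1–B2, B2–B3, B3–B4
Each bag holds 3 vertices, so the decomposition has width 2, which upper-bounds the treewidth. For the lower bound, G contains the cycle 2–1–3–0–2, so G is not a forest; only forests have treewidth ≤ 1, hence tw(G) ≥ 2. Therefore the treewidth is 2.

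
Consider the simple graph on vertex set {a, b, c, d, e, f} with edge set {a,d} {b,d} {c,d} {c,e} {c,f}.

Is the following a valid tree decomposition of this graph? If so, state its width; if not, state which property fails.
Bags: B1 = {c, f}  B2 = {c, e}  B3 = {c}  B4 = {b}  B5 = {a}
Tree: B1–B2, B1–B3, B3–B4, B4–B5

A tree decomposition must satisfy three properties: every vertex lies in some bag; for every edge, both endpoints lie together in some bag; and for every vertex, the bags containing it form a connected subtree. Here vertex d appears in no bag, so the decomposition is invalid.

No — vertex d appears in no bag.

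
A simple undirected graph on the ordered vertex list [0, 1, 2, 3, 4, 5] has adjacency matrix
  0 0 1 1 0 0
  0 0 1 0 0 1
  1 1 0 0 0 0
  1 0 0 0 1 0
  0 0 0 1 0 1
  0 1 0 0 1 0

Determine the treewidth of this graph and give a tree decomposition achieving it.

Treewidth 2.
One optimal decomposition is:
Bags: B1 = {0, 1, 2}  B2 = {0, 1, 5}  B3 = {0, 4, 5}  B4 = {0, 3, 4}
Tree: B1–B2, B2–B3, B3–B4

Every bag has size at most 3, so the width is 3 − 1 = 2 and tw(G) ≤ 2. For the lower bound, G contains the cycle 0–2–1–5–4–3–0, so G is not a forest; only forests have treewidth ≤ 1, hence tw(G) ≥ 2. Hence tw(G) = 2 exactly.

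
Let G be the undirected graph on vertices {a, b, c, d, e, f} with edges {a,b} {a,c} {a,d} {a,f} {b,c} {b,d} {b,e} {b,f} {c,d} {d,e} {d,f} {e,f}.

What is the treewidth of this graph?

A width-3 tree decomposition is:
Bags: B1 = {a, b, d, f}  B2 = {a, b, c, d}  B3 = {b, d, e, f}
Tree: B1–B2, B1–B3
Every bag has size at most 4, so the width is 4 − 1 = 3 and tw(G) ≤ 3. On the other hand G contains the 4-clique {b, d, e, f}. A clique must lie in a single bag of any decomposition, so no decomposition can have width below 3. Therefore the treewidth is 3.

3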